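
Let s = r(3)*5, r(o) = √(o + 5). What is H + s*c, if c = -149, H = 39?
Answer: 39 - 1490*√2 ≈ -2068.2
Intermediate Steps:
r(o) = √(5 + o)
s = 10*√2 (s = √(5 + 3)*5 = √8*5 = (2*√2)*5 = 10*√2 ≈ 14.142)
H + s*c = 39 + (10*√2)*(-149) = 39 - 1490*√2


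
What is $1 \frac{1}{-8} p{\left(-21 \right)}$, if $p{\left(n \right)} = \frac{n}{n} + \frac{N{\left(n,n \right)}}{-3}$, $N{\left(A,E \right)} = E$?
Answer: $-1$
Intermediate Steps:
$p{\left(n \right)} = 1 - \frac{n}{3}$ ($p{\left(n \right)} = \frac{n}{n} + \frac{n}{-3} = 1 + n \left(- \frac{1}{3}\right) = 1 - \frac{n}{3}$)
$1 \frac{1}{-8} p{\left(-21 \right)} = 1 \frac{1}{-8} \left(1 - -7\right) = 1 \left(- \frac{1}{8}\right) \left(1 + 7\right) = \left(- \frac{1}{8}\right) 8 = -1$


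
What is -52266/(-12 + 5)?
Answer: 52266/7 ≈ 7466.6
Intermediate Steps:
-52266/(-12 + 5) = -52266/(-7) = -52266*(-⅐) = 52266/7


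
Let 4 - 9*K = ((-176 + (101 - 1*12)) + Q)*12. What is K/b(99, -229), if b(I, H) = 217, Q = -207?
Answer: 3532/1953 ≈ 1.8085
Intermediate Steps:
K = 3532/9 (K = 4/9 - ((-176 + (101 - 1*12)) - 207)*12/9 = 4/9 - ((-176 + (101 - 12)) - 207)*12/9 = 4/9 - ((-176 + 89) - 207)*12/9 = 4/9 - (-87 - 207)*12/9 = 4/9 - (-98)*12/3 = 4/9 - 1/9*(-3528) = 4/9 + 392 = 3532/9 ≈ 392.44)
K/b(99, -229) = (3532/9)/217 = (3532/9)*(1/217) = 3532/1953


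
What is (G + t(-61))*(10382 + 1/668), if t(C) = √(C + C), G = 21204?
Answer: 36763373277/167 + 6935177*I*√122/668 ≈ 2.2014e+8 + 1.1467e+5*I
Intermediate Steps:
t(C) = √2*√C (t(C) = √(2*C) = √2*√C)
(G + t(-61))*(10382 + 1/668) = (21204 + √2*√(-61))*(10382 + 1/668) = (21204 + √2*(I*√61))*(10382 + 1/668) = (21204 + I*√122)*(6935177/668) = 36763373277/167 + 6935177*I*√122/668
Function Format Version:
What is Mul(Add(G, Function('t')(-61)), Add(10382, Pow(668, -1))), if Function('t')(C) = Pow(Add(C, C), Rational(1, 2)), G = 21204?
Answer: Add(Rational(36763373277, 167), Mul(Rational(6935177, 668), I, Pow(122, Rational(1, 2)))) ≈ Add(2.2014e+8, Mul(1.1467e+5, I))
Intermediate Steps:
Function('t')(C) = Mul(Pow(2, Rational(1, 2)), Pow(C, Rational(1, 2))) (Function('t')(C) = Pow(Mul(2, C), Rational(1, 2)) = Mul(Pow(2, Rational(1, 2)), Pow(C, Rational(1, 2))))
Mul(Add(G, Function('t')(-61)), Add(10382, Pow(668, -1))) = Mul(Add(21204, Mul(Pow(2, Rational(1, 2)), Pow(-61, Rational(1, 2)))), Add(10382, Pow(668, -1))) = Mul(Add(21204, Mul(Pow(2, Rational(1, 2)), Mul(I, Pow(61, Rational(1, 2))))), Add(10382, Rational(1, 668))) = Mul(Add(21204, Mul(I, Pow(122, Rational(1, 2)))), Rational(6935177, 668)) = Add(Rational(36763373277, 167), Mul(Rational(6935177, 668), I, Pow(122, Rational(1, 2))))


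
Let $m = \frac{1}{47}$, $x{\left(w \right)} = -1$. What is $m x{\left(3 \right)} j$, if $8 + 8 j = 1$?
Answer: $\frac{7}{376} \approx 0.018617$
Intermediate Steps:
$j = - \frac{7}{8}$ ($j = -1 + \frac{1}{8} \cdot 1 = -1 + \frac{1}{8} = - \frac{7}{8} \approx -0.875$)
$m = \frac{1}{47} \approx 0.021277$
$m x{\left(3 \right)} j = \frac{1}{47} \left(-1\right) \left(- \frac{7}{8}\right) = \left(- \frac{1}{47}\right) \left(- \frac{7}{8}\right) = \frac{7}{376}$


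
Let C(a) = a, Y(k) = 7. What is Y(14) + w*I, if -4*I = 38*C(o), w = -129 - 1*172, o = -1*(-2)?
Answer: 5726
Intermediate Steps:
o = 2
w = -301 (w = -129 - 172 = -301)
I = -19 (I = -19*2/2 = -¼*76 = -19)
Y(14) + w*I = 7 - 301*(-19) = 7 + 5719 = 5726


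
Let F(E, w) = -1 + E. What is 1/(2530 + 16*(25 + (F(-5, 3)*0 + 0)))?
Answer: 1/2930 ≈ 0.00034130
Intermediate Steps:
1/(2530 + 16*(25 + (F(-5, 3)*0 + 0))) = 1/(2530 + 16*(25 + ((-1 - 5)*0 + 0))) = 1/(2530 + 16*(25 + (-6*0 + 0))) = 1/(2530 + 16*(25 + (0 + 0))) = 1/(2530 + 16*(25 + 0)) = 1/(2530 + 16*25) = 1/(2530 + 400) = 1/2930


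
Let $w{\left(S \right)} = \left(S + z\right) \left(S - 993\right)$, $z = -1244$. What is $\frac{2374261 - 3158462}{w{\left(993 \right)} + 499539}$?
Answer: $- \frac{784201}{499539} \approx -1.5698$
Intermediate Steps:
$w{\left(S \right)} = \left(-1244 + S\right) \left(-993 + S\right)$ ($w{\left(S \right)} = \left(S - 1244\right) \left(S - 993\right) = \left(-1244 + S\right) \left(-993 + S\right)$)
$\frac{2374261 - 3158462}{w{\left(993 \right)} + 499539} = \frac{2374261 - 3158462}{\left(1235292 + 993^{2} - 2221341\right) + 499539} = - \frac{784201}{\left(1235292 + 986049 - 2221341\right) + 499539} = - \frac{784201}{0 + 499539} = - \frac{784201}{499539}$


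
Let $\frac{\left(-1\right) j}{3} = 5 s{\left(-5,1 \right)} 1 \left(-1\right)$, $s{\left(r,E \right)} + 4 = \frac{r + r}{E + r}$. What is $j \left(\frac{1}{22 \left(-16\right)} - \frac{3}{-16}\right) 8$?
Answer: $- \frac{2925}{88} \approx -33.239$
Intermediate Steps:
$s{\left(r,E \right)} = -4 + \frac{2 r}{E + r}$ ($s{\left(r,E \right)} = -4 + \frac{r + r}{E + r} = -4 + \frac{2 r}{E + r}$)
$j = - \frac{45}{2}$ ($j = - 3 \cdot 5 \frac{2 \left(\left(-1\right) \left(-5\right) - 2\right)}{1 - 5} \cdot 1 \left(-1\right) = - 3 \cdot 5 \frac{2 \left(5 - 2\right)}{-4} \left(-1\right) = - 3 \cdot 5 \cdot 2 \left(- \frac{1}{4}\right) 3 \left(-1\right) = - 3 \cdot 5 \left(- \frac{3}{2}\right) \left(-1\right) = - 3 \left(\left(- \frac{15}{2}\right) \left(-1\right)\right) = \left(-3\right) \frac{15}{2} = - \frac{45}{2} \approx -22.5$)
$j \left(\frac{1}{22 \left(-16\right)} - \frac{3}{-16}\right) 8 = - \frac{45 \left(\frac{1}{22 \left(-16\right)} - \frac{3}{-16}\right)}{2} \cdot 8 = - \frac{45 \left(\frac{1}{22} \left(- \frac{1}{16}\right) - - \frac{3}{16}\right)}{2} \cdot 8 = - \frac{45 \left(- \frac{1}{352} + \frac{3}{16}\right)}{2} \cdot 8 = \left(- \frac{45}{2}\right) \frac{65}{352} \cdot 8 = \left(- \frac{2925}{704}\right) 8 = - \frac{2925}{88}$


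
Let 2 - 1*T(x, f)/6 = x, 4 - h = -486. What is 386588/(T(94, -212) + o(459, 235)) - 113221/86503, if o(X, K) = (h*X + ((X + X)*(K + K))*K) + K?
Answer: -11471815797389/8790235297579 ≈ -1.3051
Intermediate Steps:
h = 490 (h = 4 - 1*(-486) = 4 + 486 = 490)
T(x, f) = 12 - 6*x
o(X, K) = K + 490*X + 4*X*K² (o(X, K) = (490*X + ((X + X)*(K + K))*K) + K = (490*X + ((2*X)*(2*K))*K) + K = (490*X + (4*K*X)*K) + K = (490*X + 4*X*K²) + K = K + 490*X + 4*X*K²)
386588/(T(94, -212) + o(459, 235)) - 113221/86503 = 386588/((12 - 6*94) + (235 + 490*459 + 4*459*235²)) - 113221/86503 = 386588/((12 - 564) + (235 + 224910 + 4*459*55225)) - 113221*1/86503 = 386588/(-552 + (235 + 224910 + 101393100)) - 113221/86503 = 386588/(-552 + 101618245) - 113221/86503 = 386588/101617693 - 113221/86503 = -11471815797389/8790235297579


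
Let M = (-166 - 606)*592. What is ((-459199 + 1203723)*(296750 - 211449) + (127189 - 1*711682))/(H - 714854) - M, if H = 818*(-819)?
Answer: 569376949873/1384796 ≈ 4.1116e+5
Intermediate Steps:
H = -669942
M = -457024 (M = -772*592 = -457024)
((-459199 + 1203723)*(296750 - 211449) + (127189 - 1*711682))/(H - 714854) - M = ((-459199 + 1203723)*(296750 - 211449) + (127189 - 1*711682))/(-669942 - 714854) - 1*(-457024) = (744524*85301 + (127189 - 711682))/(-1384796) + 457024 = (63508641724 - 584493)*(-1/1384796) + 457024 = 63508057231*(-1/1384796) + 457024 = -63508057231/1384796 + 457024 = 569376949873/1384796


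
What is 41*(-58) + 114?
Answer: -2264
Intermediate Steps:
41*(-58) + 114 = -2378 + 114 = -2264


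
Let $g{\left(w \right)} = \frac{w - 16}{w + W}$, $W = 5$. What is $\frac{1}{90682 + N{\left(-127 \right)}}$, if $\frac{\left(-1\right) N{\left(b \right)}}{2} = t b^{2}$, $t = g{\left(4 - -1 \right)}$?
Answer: $\frac{5}{630829} \approx 7.9261 \cdot 10^{-6}$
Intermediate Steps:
$g{\left(w \right)} = \frac{-16 + w}{5 + w}$ ($g{\left(w \right)} = \frac{w - 16}{w + 5} = \frac{-16 + w}{5 + w}$)
$t = - \frac{11}{10}$ ($t = \frac{-16 + \left(4 - -1\right)}{5 + \left(4 - -1\right)} = \frac{-16 + \left(4 + 1\right)}{5 + \left(4 + 1\right)} = \frac{-16 + 5}{5 + 5} = \frac{1}{10} \left(-11\right) = - \frac{11}{10} \approx -1.1$)
$N{\left(b \right)} = \frac{11 b^{2}}{5}$ ($N{\left(b \right)} = - 2 \left(- \frac{11 b^{2}}{10}\right) = \frac{11 b^{2}}{5}$)
$\frac{1}{90682 + N{\left(-127 \right)}} = \frac{1}{90682 + \frac{11 \left(-127\right)^{2}}{5}} = \frac{1}{90682 + \frac{11}{5} \cdot 16129} = \frac{1}{90682 + \frac{177419}{5}} = \frac{1}{\frac{630829}{5}} = \frac{5}{630829}$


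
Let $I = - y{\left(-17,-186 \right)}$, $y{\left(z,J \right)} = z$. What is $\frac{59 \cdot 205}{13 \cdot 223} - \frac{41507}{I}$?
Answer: $- \frac{120123178}{49283} \approx -2437.4$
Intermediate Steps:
$I = 17$ ($I = \left(-1\right) \left(-17\right) = 17$)
$\frac{59 \cdot 205}{13 \cdot 223} - \frac{41507}{I} = \frac{59 \cdot 205}{13 \cdot 223} - \frac{41507}{17} = \frac{12095}{2899} - \frac{41507}{17} = - \frac{120123178}{49283}$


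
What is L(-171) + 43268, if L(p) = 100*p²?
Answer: 2967368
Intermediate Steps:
L(-171) + 43268 = 100*(-171)² + 43268 = 100*29241 + 43268 = 2924100 + 43268 = 2967368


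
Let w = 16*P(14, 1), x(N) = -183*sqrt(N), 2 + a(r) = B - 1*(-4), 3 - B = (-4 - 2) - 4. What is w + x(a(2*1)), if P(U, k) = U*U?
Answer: 3136 - 183*sqrt(15) ≈ 2427.2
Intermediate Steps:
B = 13 (B = 3 - ((-4 - 2) - 4) = 3 - (-6 - 4) = 3 - 1*(-10) = 3 + 10 = 13)
P(U, k) = U**2
a(r) = 15 (a(r) = -2 + (13 - 1*(-4)) = -2 + (13 + 4) = -2 + 17 = 15)
w = 3136 (w = 16*14**2 = 16*196 = 3136)
w + x(a(2*1)) = 3136 - 183*sqrt(15)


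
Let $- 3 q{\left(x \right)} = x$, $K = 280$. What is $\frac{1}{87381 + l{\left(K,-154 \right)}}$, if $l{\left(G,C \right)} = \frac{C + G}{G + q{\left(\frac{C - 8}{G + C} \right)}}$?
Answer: $\frac{1963}{171529785} \approx 1.1444 \cdot 10^{-5}$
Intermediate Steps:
$q{\left(x \right)} = - \frac{x}{3}$
$l{\left(G,C \right)} = \frac{C + G}{G - \frac{-8 + C}{3 \left(C + G\right)}}$ ($l{\left(G,C \right)} = \frac{C + G}{G - \frac{\left(C - 8\right) \frac{1}{G + C}}{3}} = \frac{C + G}{G - \frac{\left(-8 + C\right) \frac{1}{C + G}}{3}} = \frac{C + G}{G - \frac{\frac{1}{C + G} \left(-8 + C\right)}{3}} = \frac{C + G}{G - \frac{-8 + C}{3 \left(C + G\right)}}$)
$\frac{1}{87381 + l{\left(K,-154 \right)}} = \frac{1}{87381 + \frac{3 \left(-154 + 280\right)^{2}}{8 - -154 + 3 \cdot 280 \left(-154 + 280\right)}} = \frac{1}{87381 + \frac{3 \cdot 126^{2}}{8 + 154 + 3 \cdot 280 \cdot 126}} = \frac{1}{87381 + 3 \cdot 15876 \frac{1}{8 + 154 + 105840}} = \frac{1}{87381 + 3 \cdot 15876 \cdot \frac{1}{106002}} = \frac{1}{87381 + \frac{882}{1963}} = \frac{1}{\frac{171529785}{1963}} = \frac{1963}{171529785}$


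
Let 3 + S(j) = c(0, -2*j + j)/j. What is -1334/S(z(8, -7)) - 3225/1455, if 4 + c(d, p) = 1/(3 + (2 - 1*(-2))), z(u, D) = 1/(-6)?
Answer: -936101/13677 ≈ -68.443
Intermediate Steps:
z(u, D) = -⅙
c(d, p) = -27/7 (c(d, p) = -4 + 1/(3 + (2 - 1*(-2))) = -4 + 1/(3 + (2 + 2)) = -4 + 1/(3 + 4) = -4 + 1/7 = -4 + ⅐ = -27/7)
S(j) = -3 - 27/(7*j)
-1334/S(z(8, -7)) - 3225/1455 = -1334/(-3 - 27/(7*(-⅙))) - 3225/1455 = -1334/(-3 - 27/7*(-6)) - 3225*1/1455 = -1334/(-3 + 162/7) - 215/97 = -1334/141/7 - 215/97 = -1334*7/141 - 215/97 = -9338/141 - 215/97 = -936101/13677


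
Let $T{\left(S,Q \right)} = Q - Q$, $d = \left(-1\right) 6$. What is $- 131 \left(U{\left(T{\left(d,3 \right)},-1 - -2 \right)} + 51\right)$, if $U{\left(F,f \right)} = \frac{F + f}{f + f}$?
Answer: $- \frac{13493}{2} \approx -6746.5$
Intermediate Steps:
$d = -6$
$T{\left(S,Q \right)} = 0$
$U{\left(F,f \right)} = \frac{F + f}{2 f}$
$- 131 \left(U{\left(T{\left(d,3 \right)},-1 - -2 \right)} + 51\right) = - 131 \left(\frac{0 - -1}{2 \left(-1 - -2\right)} + 51\right) = - 131 \left(\frac{0 + \left(-1 + 2\right)}{2 \left(-1 + 2\right)} + 51\right) = - 131 \left(\frac{0 + 1}{2 \cdot 1} + 51\right) = - 131 \left(\frac{1}{2} \cdot 1 \cdot 1 + 51\right) = - 131 \left(\frac{1}{2} + 51\right) = \left(-131\right) \frac{103}{2} = - \frac{13493}{2}$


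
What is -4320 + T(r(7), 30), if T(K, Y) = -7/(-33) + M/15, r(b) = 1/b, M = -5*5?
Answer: -47536/11 ≈ -4321.5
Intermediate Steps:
M = -25
T(K, Y) = -16/11 (T(K, Y) = -7/(-33) - 25/15 = -7*(-1/33) - 25*1/15 = 7/33 - 5/3 = -16/11)
-4320 + T(r(7), 30) = -4320 - 16/11 = -47536/11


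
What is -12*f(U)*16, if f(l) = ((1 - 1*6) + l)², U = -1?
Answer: -6912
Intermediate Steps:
f(l) = (-5 + l)² (f(l) = ((1 - 6) + l)² = (-5 + l)²)
-12*f(U)*16 = -12*(-5 - 1)²*16 = -12*(-6)²*16 = -12*36*16 = -432*16 = -6912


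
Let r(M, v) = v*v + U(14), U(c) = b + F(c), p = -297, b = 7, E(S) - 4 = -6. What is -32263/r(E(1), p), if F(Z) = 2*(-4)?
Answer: -32263/88208 ≈ -0.36576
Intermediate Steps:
E(S) = -2 (E(S) = 4 - 6 = -2)
F(Z) = -8
U(c) = -1 (U(c) = 7 - 8 = -1)
r(M, v) = -1 + v² (r(M, v) = v*v - 1 = v² - 1 = -1 + v²)
-32263/r(E(1), p) = -32263/(-1 + (-297)²) = -32263/(-1 + 88209) = -32263/88208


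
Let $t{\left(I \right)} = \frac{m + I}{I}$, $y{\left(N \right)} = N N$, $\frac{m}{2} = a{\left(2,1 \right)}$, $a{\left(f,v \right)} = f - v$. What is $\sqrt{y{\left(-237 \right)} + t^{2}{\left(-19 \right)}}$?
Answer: $\frac{\sqrt{20277298}}{19} \approx 237.0$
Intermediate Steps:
$m = 2$ ($m = 2 \left(2 - 1\right) = 2 \cdot 1 = 2$)
$y{\left(N \right)} = N^{2}$
$t{\left(I \right)} = \frac{2 + I}{I}$
$\sqrt{y{\left(-237 \right)} + t^{2}{\left(-19 \right)}} = \sqrt{\left(-237\right)^{2} + \left(\frac{2 - 19}{-19}\right)^{2}} = \sqrt{56169 + \left(\left(- \frac{1}{19}\right) \left(-17\right)\right)^{2}} = \sqrt{56169 + \left(\frac{17}{19}\right)^{2}} = \sqrt{56169 + \frac{289}{361}} = \sqrt{\frac{20277298}{361}} = \frac{\sqrt{20277298}}{19}$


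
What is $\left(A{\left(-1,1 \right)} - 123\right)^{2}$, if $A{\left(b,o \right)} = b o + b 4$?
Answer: $16384$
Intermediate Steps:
$A{\left(b,o \right)} = 4 b + b o$ ($A{\left(b,o \right)} = b o + 4 b = 4 b + b o$)
$\left(A{\left(-1,1 \right)} - 123\right)^{2} = \left(- (4 + 1) - 123\right)^{2} = \left(\left(-1\right) 5 - 123\right)^{2} = \left(-5 - 123\right)^{2} = \left(-128\right)^{2} = 16384$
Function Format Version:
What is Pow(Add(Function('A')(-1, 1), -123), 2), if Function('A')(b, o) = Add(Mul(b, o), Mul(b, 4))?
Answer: 16384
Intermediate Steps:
Function('A')(b, o) = Add(Mul(4, b), Mul(b, o)) (Function('A')(b, o) = Add(Mul(b, o), Mul(4, b)) = Add(Mul(4, b), Mul(b, o)))
Pow(Add(Function('A')(-1, 1), -123), 2) = Pow(Add(Mul(-1, Add(4, 1)), -123), 2) = Pow(Add(Mul(-1, 5), -123), 2) = Pow(Add(-5, -123), 2) = Pow(-128, 2) = 16384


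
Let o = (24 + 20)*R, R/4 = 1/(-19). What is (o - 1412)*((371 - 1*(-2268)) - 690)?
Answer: -52630796/19 ≈ -2.7700e+6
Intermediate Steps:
R = -4/19 (R = 4/(-19) = 4*(-1/19) = -4/19 ≈ -0.21053)
o = -176/19 (o = (24 + 20)*(-4/19) = 44*(-4/19) = -176/19 ≈ -9.2632)
(o - 1412)*((371 - 1*(-2268)) - 690) = (-176/19 - 1412)*((371 - 1*(-2268)) - 690) = -27004*((371 + 2268) - 690)/19 = -27004*(2639 - 690)/19 = -27004/19*1949 = -52630796/19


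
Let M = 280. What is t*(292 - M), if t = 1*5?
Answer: 60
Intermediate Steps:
t = 5
t*(292 - M) = 5*(292 - 1*280) = 5*(292 - 280) = 5*12 = 60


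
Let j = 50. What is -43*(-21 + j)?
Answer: -1247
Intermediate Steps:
-43*(-21 + j) = -43*(-21 + 50) = -43*29 = -1247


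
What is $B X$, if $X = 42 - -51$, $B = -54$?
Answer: $-5022$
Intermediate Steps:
$X = 93$ ($X = 42 + 51 = 93$)
$B X = \left(-54\right) 93 = -5022$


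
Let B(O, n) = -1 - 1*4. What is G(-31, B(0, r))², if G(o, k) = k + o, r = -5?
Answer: 1296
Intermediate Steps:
B(O, n) = -5 (B(O, n) = -1 - 4 = -5)
G(-31, B(0, r))² = (-5 - 31)² = (-36)² = 1296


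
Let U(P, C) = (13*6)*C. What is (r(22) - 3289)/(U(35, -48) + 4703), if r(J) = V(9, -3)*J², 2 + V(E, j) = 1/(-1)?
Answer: -4741/959 ≈ -4.9437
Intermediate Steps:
V(E, j) = -3 (V(E, j) = -2 + 1/(-1) = -2 - 1 = -3)
r(J) = -3*J²
U(P, C) = 78*C
(r(22) - 3289)/(U(35, -48) + 4703) = (-3*22² - 3289)/(78*(-48) + 4703) = (-3*484 - 3289)/(-3744 + 4703) = (-1452 - 3289)/959 = -4741*1/959 = -4741/959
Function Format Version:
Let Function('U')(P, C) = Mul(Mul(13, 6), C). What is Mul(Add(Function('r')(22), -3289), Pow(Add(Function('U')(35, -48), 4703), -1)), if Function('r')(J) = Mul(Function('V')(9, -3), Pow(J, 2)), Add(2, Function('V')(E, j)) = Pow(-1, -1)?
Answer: Rational(-4741, 959) ≈ -4.9437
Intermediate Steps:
Function('V')(E, j) = -3 (Function('V')(E, j) = Add(-2, Pow(-1, -1)) = Add(-2, -1) = -3)
Function('r')(J) = Mul(-3, Pow(J, 2))
Function('U')(P, C) = Mul(78, C)
Mul(Add(Function('r')(22), -3289), Pow(Add(Function('U')(35, -48), 4703), -1)) = Mul(Add(Mul(-3, Pow(22, 2)), -3289), Pow(Add(Mul(78, -48), 4703), -1)) = Mul(Add(Mul(-3, 484), -3289), Pow(Add(-3744, 4703), -1)) = Mul(Add(-1452, -3289), Pow(959, -1)) = Mul(-4741, Rational(1, 959)) = Rational(-4741, 959)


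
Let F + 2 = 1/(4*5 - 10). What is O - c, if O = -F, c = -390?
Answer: 3919/10 ≈ 391.90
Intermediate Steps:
F = -19/10 (F = -2 + 1/(4*5 - 10) = -2 + 1/(20 - 10) = -2 + 1/10 = -19/10 ≈ -1.9000)
O = 19/10 (O = -1*(-19/10) = 19/10 ≈ 1.9000)
O - c = 19/10 - 1*(-390) = 19/10 + 390 = 3919/10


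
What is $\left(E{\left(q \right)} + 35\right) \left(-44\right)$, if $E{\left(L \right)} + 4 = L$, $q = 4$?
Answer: $-1540$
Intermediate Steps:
$E{\left(L \right)} = -4 + L$
$\left(E{\left(q \right)} + 35\right) \left(-44\right) = \left(\left(-4 + 4\right) + 35\right) \left(-44\right) = \left(0 + 35\right) \left(-44\right) = 35 \left(-44\right) = -1540$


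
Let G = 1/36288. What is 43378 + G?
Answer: 1574100865/36288 ≈ 43378.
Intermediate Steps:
G = 1/36288 ≈ 2.7557e-5
43378 + G = 43378 + 1/36288 = 1574100865/36288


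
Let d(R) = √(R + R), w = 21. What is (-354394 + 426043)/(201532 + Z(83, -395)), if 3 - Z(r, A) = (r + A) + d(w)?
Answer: 14462135703/40742211367 + 71649*√42/40742211367 ≈ 0.35498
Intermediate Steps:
d(R) = √2*√R (d(R) = √(2*R) = √2*√R)
Z(r, A) = 3 - A - r - √42 (Z(r, A) = 3 - ((r + A) + √2*√21) = 3 - ((A + r) + √42) = 3 - (A + r + √42) = 3 + (-A - r - √42) = 3 - A - r - √42)
(-354394 + 426043)/(201532 + Z(83, -395)) = (-354394 + 426043)/(201532 + (3 - 1*(-395) - 1*83 - √42)) = 71649/(201532 + (3 + 395 - 83 - √42)) = 71649/(201532 + (315 - √42)) = 71649/(201847 - √42)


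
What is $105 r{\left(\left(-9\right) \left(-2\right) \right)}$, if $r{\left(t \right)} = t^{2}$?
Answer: $34020$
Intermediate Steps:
$105 r{\left(\left(-9\right) \left(-2\right) \right)} = 105 \left(\left(-9\right) \left(-2\right)\right)^{2} = 105 \cdot 18^{2} = 105 \cdot 324 = 34020$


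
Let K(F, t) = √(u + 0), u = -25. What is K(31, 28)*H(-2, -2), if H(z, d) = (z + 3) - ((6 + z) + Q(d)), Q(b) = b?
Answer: -5*I ≈ -5.0*I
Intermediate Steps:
K(F, t) = 5*I (K(F, t) = √(-25 + 0) = √(-25) = 5*I)
H(z, d) = -3 - d (H(z, d) = (z + 3) - ((6 + z) + d) = (3 + z) - (6 + d + z) = (3 + z) + (-6 - d - z) = -3 - d)
K(31, 28)*H(-2, -2) = (5*I)*(-3 - 1*(-2)) = (5*I)*(-3 + 2) = (5*I)*(-1) = -5*I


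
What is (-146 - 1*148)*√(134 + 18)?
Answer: -588*√38 ≈ -3624.7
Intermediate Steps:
(-146 - 1*148)*√(134 + 18) = (-146 - 148)*√152 = -588*√38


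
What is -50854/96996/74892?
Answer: -25427/3632112216 ≈ -7.0006e-6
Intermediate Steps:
-50854/96996/74892 = -50854*1/96996*(1/74892) = -25427/48498*1/74892 = -25427/3632112216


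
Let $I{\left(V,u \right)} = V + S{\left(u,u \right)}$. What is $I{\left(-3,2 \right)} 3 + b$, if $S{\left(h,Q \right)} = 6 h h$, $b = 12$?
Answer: $75$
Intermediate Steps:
$S{\left(h,Q \right)} = 6 h^{2}$
$I{\left(V,u \right)} = V + 6 u^{2}$
$I{\left(-3,2 \right)} 3 + b = \left(-3 + 6 \cdot 2^{2}\right) 3 + 12 = \left(-3 + 6 \cdot 4\right) 3 + 12 = \left(-3 + 24\right) 3 + 12 = 21 \cdot 3 + 12 = 63 + 12 = 75$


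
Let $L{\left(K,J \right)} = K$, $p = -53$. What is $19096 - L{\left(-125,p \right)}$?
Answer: $19221$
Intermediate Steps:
$19096 - L{\left(-125,p \right)} = 19096 - -125 = 19096 + 125 = 19221$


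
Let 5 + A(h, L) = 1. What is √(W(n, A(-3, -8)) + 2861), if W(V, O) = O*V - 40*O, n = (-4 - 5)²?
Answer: √2697 ≈ 51.933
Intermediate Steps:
A(h, L) = -4 (A(h, L) = -5 + 1 = -4)
n = 81 (n = (-9)² = 81)
W(V, O) = -40*O + O*V
√(W(n, A(-3, -8)) + 2861) = √(-4*(-40 + 81) + 2861) = √(-4*41 + 2861) = √(-164 + 2861) = √2697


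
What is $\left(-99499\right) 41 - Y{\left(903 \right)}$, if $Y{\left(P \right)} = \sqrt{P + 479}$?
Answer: $-4079459 - \sqrt{1382} \approx -4.0795 \cdot 10^{6}$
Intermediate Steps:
$Y{\left(P \right)} = \sqrt{479 + P}$
$\left(-99499\right) 41 - Y{\left(903 \right)} = \left(-99499\right) 41 - \sqrt{479 + 903} = -4079459 - \sqrt{1382}$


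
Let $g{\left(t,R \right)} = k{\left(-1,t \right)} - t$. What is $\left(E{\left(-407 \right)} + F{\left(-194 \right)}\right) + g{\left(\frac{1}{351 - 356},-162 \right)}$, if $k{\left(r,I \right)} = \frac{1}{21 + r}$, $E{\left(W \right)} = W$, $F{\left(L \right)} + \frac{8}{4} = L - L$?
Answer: $- \frac{1635}{4} \approx -408.75$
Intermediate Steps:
$F{\left(L \right)} = -2$ ($F{\left(L \right)} = -2 + \left(L - L\right) = -2 + 0 = -2$)
$g{\left(t,R \right)} = \frac{1}{20} - t$ ($g{\left(t,R \right)} = \frac{1}{21 - 1} - t = \frac{1}{20} - t$)
$\left(E{\left(-407 \right)} + F{\left(-194 \right)}\right) + g{\left(\frac{1}{351 - 356},-162 \right)} = \left(-407 - 2\right) - \left(- \frac{1}{20} + \frac{1}{351 - 356}\right) = -409 + \left(\frac{1}{20} - \frac{1}{-5}\right) = -409 + \left(\frac{1}{20} - - \frac{1}{5}\right) = -409 + \left(\frac{1}{20} + \frac{1}{5}\right) = -409 + \frac{1}{4} = - \frac{1635}{4}$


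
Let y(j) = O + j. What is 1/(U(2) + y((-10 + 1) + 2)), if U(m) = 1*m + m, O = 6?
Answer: ⅓ ≈ 0.33333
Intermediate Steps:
y(j) = 6 + j
U(m) = 2*m (U(m) = m + m = 2*m)
1/(U(2) + y((-10 + 1) + 2)) = 1/(2*2 + (6 + ((-10 + 1) + 2))) = 1/(4 + (6 + (-9 + 2))) = 1/(4 + (6 - 7)) = 1/(4 - 1) = 1/3 = ⅓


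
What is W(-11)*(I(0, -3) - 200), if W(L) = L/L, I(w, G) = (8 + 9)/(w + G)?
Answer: -617/3 ≈ -205.67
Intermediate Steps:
I(w, G) = 17/(G + w)
W(L) = 1
W(-11)*(I(0, -3) - 200) = 1*(17/(-3 + 0) - 200) = 1*(17/(-3) - 200) = 1*(17*(-⅓) - 200) = 1*(-17/3 - 200) = 1*(-617/3) = -617/3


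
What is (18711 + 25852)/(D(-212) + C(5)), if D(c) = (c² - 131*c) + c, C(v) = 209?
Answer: 44563/72713 ≈ 0.61286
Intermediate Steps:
D(c) = c² - 130*c
(18711 + 25852)/(D(-212) + C(5)) = (18711 + 25852)/(-212*(-130 - 212) + 209) = 44563/(-212*(-342) + 209) = 44563/(72504 + 209) = 44563/72713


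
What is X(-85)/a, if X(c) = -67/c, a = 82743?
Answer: 67/7033155 ≈ 9.5263e-6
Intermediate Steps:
X(-85)/a = -67/(-85)/82743 = -67*(-1/85)*(1/82743) = (67/85)*(1/82743) = 67/7033155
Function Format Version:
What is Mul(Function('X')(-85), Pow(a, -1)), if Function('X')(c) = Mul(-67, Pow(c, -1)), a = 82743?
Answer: Rational(67, 7033155) ≈ 9.5263e-6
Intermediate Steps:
Mul(Function('X')(-85), Pow(a, -1)) = Mul(Mul(-67, Pow(-85, -1)), Pow(82743, -1)) = Mul(Mul(-67, Rational(-1, 85)), Rational(1, 82743)) = Mul(Rational(67, 85), Rational(1, 82743)) = Rational(67, 7033155)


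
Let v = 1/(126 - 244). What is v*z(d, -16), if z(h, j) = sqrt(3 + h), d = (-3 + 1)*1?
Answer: -1/118 ≈ -0.0084746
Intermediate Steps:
d = -2 (d = -2*1 = -2)
v = -1/118 (v = 1/(-118) = -1/118 ≈ -0.0084746)
v*z(d, -16) = -sqrt(3 - 2)/118 = -sqrt(1)/118 = -1/118*1 = -1/118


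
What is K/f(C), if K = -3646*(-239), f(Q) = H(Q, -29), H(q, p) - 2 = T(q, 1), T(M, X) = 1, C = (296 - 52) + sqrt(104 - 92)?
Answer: 871394/3 ≈ 2.9046e+5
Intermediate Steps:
C = 244 + 2*sqrt(3) (C = 244 + sqrt(12) = 244 + 2*sqrt(3) ≈ 247.46)
H(q, p) = 3 (H(q, p) = 2 + 1 = 3)
f(Q) = 3
K = 871394
K/f(C) = 871394/3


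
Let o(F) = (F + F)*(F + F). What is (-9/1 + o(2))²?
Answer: 49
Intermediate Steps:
o(F) = 4*F² (o(F) = (2*F)*(2*F) = 4*F²)
(-9/1 + o(2))² = (-9/1 + 4*2²)² = (-9*1 + 4*4)² = (-9 + 16)² = 7² = 49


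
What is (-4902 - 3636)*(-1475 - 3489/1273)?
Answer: 16061378232/1273 ≈ 1.2617e+7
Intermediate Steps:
(-4902 - 3636)*(-1475 - 3489/1273) = -8538*(-1475 - 3489*1/1273) = -8538*(-1475 - 3489/1273) = -8538*(-1881164/1273) = 16061378232/1273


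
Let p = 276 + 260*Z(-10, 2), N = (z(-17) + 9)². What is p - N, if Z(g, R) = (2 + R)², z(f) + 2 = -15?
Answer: 4372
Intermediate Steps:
z(f) = -17 (z(f) = -2 - 15 = -17)
N = 64 (N = (-17 + 9)² = (-8)² = 64)
p = 4436 (p = 276 + 260*(2 + 2)² = 276 + 260*4² = 276 + 260*16 = 276 + 4160 = 4436)
p - N = 4436 - 1*64 = 4436 - 64 = 4372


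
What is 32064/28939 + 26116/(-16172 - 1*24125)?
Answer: 536312084/1166154883 ≈ 0.45990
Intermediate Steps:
32064/28939 + 26116/(-16172 - 1*24125) = 32064*(1/28939) + 26116/(-16172 - 24125) = 32064/28939 + 26116/(-40297) = 32064/28939 + 26116*(-1/40297) = 32064/28939 - 26116/40297 = 536312084/1166154883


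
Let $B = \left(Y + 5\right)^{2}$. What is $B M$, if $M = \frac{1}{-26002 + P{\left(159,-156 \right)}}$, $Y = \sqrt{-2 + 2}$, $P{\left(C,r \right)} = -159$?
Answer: $- \frac{25}{26161} \approx -0.00095562$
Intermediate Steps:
$Y = 0$ ($Y = \sqrt{0} = 0$)
$B = 25$ ($B = \left(0 + 5\right)^{2} = 5^{2} = 25$)
$M = - \frac{1}{26161}$ ($M = \frac{1}{-26002 - 159} = \frac{1}{-26161} = - \frac{1}{26161} \approx -3.8225 \cdot 10^{-5}$)
$B M = 25 \left(- \frac{1}{26161}\right) = - \frac{25}{26161}$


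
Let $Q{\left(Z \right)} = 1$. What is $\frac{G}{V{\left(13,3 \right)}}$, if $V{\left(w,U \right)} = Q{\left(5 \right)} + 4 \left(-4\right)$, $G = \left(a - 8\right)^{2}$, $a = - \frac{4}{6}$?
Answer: $- \frac{676}{135} \approx -5.0074$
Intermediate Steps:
$a = - \frac{2}{3}$ ($a = \left(-4\right) \frac{1}{6} = - \frac{2}{3} \approx -0.66667$)
$G = \frac{676}{9}$ ($G = \left(- \frac{2}{3} - 8\right)^{2} = \left(- \frac{26}{3}\right)^{2} = \frac{676}{9} \approx 75.111$)
$V{\left(w,U \right)} = -15$ ($V{\left(w,U \right)} = 1 + 4 \left(-4\right) = 1 - 16 = -15$)
$\frac{G}{V{\left(13,3 \right)}} = \frac{676}{9 \left(-15\right)} = \frac{676}{9} \left(- \frac{1}{15}\right) = - \frac{676}{135}$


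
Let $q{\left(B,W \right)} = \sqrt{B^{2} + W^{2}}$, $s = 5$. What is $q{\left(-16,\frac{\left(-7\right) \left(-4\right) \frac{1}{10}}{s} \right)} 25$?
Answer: $2 \sqrt{40049} \approx 400.25$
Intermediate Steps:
$q{\left(-16,\frac{\left(-7\right) \left(-4\right) \frac{1}{10}}{s} \right)} 25 = \sqrt{\left(-16\right)^{2} + \left(\frac{\left(-7\right) \left(-4\right) \frac{1}{10}}{5}\right)^{2}} \cdot 25 = \sqrt{256 + \left(28 \cdot \frac{1}{10} \cdot \frac{1}{5}\right)^{2}} \cdot 25 = \sqrt{256 + \left(\frac{14}{5} \cdot \frac{1}{5}\right)^{2}} \cdot 25 = \sqrt{256 + \left(\frac{14}{25}\right)^{2}} \cdot 25 = \sqrt{256 + \frac{196}{625}} \cdot 25 = \sqrt{\frac{160196}{625}} \cdot 25 = \frac{2 \sqrt{40049}}{25} \cdot 25 = 2 \sqrt{40049}$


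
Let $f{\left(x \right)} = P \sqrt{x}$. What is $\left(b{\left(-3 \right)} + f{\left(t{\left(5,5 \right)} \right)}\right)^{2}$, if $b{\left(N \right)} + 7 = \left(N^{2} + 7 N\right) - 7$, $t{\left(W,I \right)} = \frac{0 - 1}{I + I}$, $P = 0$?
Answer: $676$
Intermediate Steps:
$t{\left(W,I \right)} = - \frac{1}{2 I}$
$b{\left(N \right)} = -14 + N^{2} + 7 N$ ($b{\left(N \right)} = -7 - \left(7 - N^{2} - 7 N\right) = -7 + \left(-7 + N^{2} + 7 N\right) = -14 + N^{2} + 7 N$)
$f{\left(x \right)} = 0$ ($f{\left(x \right)} = 0 \sqrt{x} = 0$)
$\left(b{\left(-3 \right)} + f{\left(t{\left(5,5 \right)} \right)}\right)^{2} = \left(\left(-14 + \left(-3\right)^{2} + 7 \left(-3\right)\right) + 0\right)^{2} = \left(\left(-14 + 9 - 21\right) + 0\right)^{2} = \left(-26 + 0\right)^{2} = \left(-26\right)^{2} = 676$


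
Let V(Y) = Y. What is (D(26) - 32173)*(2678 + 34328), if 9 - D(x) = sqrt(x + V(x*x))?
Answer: -1190260984 - 111018*sqrt(78) ≈ -1.1912e+9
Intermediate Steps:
D(x) = 9 - sqrt(x + x**2) (D(x) = 9 - sqrt(x + x*x) = 9 - sqrt(x + x**2))
(D(26) - 32173)*(2678 + 34328) = ((9 - sqrt(26*(1 + 26))) - 32173)*(2678 + 34328) = ((9 - sqrt(26*27)) - 32173)*37006 = ((9 - sqrt(702)) - 32173)*37006 = ((9 - 3*sqrt(78)) - 32173)*37006 = (-32164 - 3*sqrt(78))*37006 = -1190260984 - 111018*sqrt(78)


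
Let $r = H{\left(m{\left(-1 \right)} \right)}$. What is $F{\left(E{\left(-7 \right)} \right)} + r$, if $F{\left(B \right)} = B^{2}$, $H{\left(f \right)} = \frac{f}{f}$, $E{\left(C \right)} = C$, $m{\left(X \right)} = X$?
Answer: $50$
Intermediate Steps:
$H{\left(f \right)} = 1$
$r = 1$
$F{\left(E{\left(-7 \right)} \right)} + r = \left(-7\right)^{2} + 1 = 49 + 1 = 50$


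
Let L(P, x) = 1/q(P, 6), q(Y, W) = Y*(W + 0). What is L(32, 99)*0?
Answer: 0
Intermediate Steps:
q(Y, W) = W*Y (q(Y, W) = Y*W = W*Y)
L(P, x) = 1/(6*P)
L(32, 99)*0 = ((1/6)/32)*0 = ((1/6)*(1/32))*0 = (1/192)*0 = 0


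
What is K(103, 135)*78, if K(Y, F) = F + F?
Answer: 21060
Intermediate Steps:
K(Y, F) = 2*F
K(103, 135)*78 = (2*135)*78 = 270*78 = 21060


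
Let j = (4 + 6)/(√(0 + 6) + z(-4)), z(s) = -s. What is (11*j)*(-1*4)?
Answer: -176 + 44*√6 ≈ -68.222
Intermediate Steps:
j = 10/(4 + √6) (j = (4 + 6)/(√(0 + 6) - 1*(-4)) = 10/(√6 + 4) = 10/(4 + √6) ≈ 1.5505)
(11*j)*(-1*4) = (11*(4 - √6))*(-1*4) = (44 - 11*√6)*(-4) = -176 + 44*√6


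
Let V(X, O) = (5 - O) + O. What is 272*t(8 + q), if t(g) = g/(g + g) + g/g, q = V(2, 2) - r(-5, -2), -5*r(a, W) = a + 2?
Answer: 408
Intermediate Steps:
r(a, W) = -2/5 - a/5 (r(a, W) = -(a + 2)/5 = -(2 + a)/5 = -2/5 - a/5)
V(X, O) = 5
q = 22/5 (q = 5 - (-2/5 - 1/5*(-5)) = 5 - (-2/5 + 1) = 5 - 1*3/5 = 5 - 3/5 = 22/5 ≈ 4.4000)
t(g) = 3/2 (t(g) = g/((2*g)) + 1 = g*(1/(2*g)) + 1 = 1/2 + 1 = 3/2)
272*t(8 + q) = 272*(3/2) = 408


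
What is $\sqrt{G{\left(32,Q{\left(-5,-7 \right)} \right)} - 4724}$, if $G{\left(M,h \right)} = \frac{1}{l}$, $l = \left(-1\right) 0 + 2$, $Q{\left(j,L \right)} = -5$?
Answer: $\frac{i \sqrt{18894}}{2} \approx 68.728 i$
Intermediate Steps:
$l = 2$ ($l = 0 + 2 = 2$)
$G{\left(M,h \right)} = \frac{1}{2}$
$\sqrt{G{\left(32,Q{\left(-5,-7 \right)} \right)} - 4724} = \sqrt{\frac{1}{2} - 4724} = \sqrt{- \frac{9447}{2}} = \frac{i \sqrt{18894}}{2}$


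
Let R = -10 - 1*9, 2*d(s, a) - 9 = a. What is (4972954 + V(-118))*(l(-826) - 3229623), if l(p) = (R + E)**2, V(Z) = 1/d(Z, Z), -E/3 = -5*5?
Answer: -1748923679700208/109 ≈ -1.6045e+13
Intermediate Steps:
d(s, a) = 9/2 + a/2
R = -19 (R = -10 - 9 = -19)
E = 75 (E = -(-15)*5 = -3*(-25) = 75)
V(Z) = 1/(9/2 + Z/2)
l(p) = 3136 (l(p) = (-19 + 75)**2 = 56**2 = 3136)
(4972954 + V(-118))*(l(-826) - 3229623) = (4972954 + 2/(9 - 118))*(3136 - 3229623) = (4972954 + 2/(-109))*(-3226487) = (4972954 + 2*(-1/109))*(-3226487) = (4972954 - 2/109)*(-3226487) = (542051984/109)*(-3226487) = -1748923679700208/109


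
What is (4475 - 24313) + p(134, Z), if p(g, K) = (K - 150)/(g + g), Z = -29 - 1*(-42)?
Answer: -5316721/268 ≈ -19839.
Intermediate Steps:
Z = 13 (Z = -29 + 42 = 13)
p(g, K) = (-150 + K)/(2*g) (p(g, K) = (-150 + K)/((2*g)) = (-150 + K)*(1/(2*g)) = (-150 + K)/(2*g))
(4475 - 24313) + p(134, Z) = (4475 - 24313) + (½)*(-150 + 13)/134 = -19838 + (½)*(1/134)*(-137) = -19838 - 137/268 = -5316721/268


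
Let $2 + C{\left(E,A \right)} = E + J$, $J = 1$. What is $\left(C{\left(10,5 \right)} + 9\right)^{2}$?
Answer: $324$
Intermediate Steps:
$C{\left(E,A \right)} = -1 + E$ ($C{\left(E,A \right)} = -2 + \left(E + 1\right) = -2 + \left(1 + E\right) = -1 + E$)
$\left(C{\left(10,5 \right)} + 9\right)^{2} = \left(\left(-1 + 10\right) + 9\right)^{2} = \left(9 + 9\right)^{2} = 18^{2} = 324$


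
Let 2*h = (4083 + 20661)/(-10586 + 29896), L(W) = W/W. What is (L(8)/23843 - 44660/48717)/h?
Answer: -10280447646265/7185406640166 ≈ -1.4307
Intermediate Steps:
L(W) = 1
h = 6186/9655 (h = ((4083 + 20661)/(-10586 + 29896))/2 = (24744/19310)/2 = (24744*(1/19310))/2 = (½)*(12372/9655) = 6186/9655 ≈ 0.64070)
(L(8)/23843 - 44660/48717)/h = (1/23843 - 44660/48717)/(6186/9655) = (1*(1/23843) - 44660*1/48717)*(9655/6186) = (1/23843 - 44660/48717)*(9655/6186) = -1064779663/1161559431*9655/6186 = -10280447646265/7185406640166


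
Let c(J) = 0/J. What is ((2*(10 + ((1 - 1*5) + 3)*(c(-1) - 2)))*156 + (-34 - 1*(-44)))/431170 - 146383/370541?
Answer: -30862473598/79883081485 ≈ -0.38635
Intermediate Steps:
c(J) = 0
((2*(10 + ((1 - 1*5) + 3)*(c(-1) - 2)))*156 + (-34 - 1*(-44)))/431170 - 146383/370541 = ((2*(10 + ((1 - 1*5) + 3)*(0 - 2)))*156 + (-34 - 1*(-44)))/431170 - 146383/370541 = ((2*(10 + ((1 - 5) + 3)*(-2)))*156 + (-34 + 44))*(1/431170) - 146383*1/370541 = ((2*(10 + (-4 + 3)*(-2)))*156 + 10)*(1/431170) - 146383/370541 = ((2*(10 - 1*(-2)))*156 + 10)*(1/431170) - 146383/370541 = ((2*(10 + 2))*156 + 10)*(1/431170) - 146383/370541 = ((2*12)*156 + 10)*(1/431170) - 146383/370541 = (24*156 + 10)*(1/431170) - 146383/370541 = (3744 + 10)*(1/431170) - 146383/370541 = 3754*(1/431170) - 146383/370541 = 1877/215585 - 146383/370541 = -30862473598/79883081485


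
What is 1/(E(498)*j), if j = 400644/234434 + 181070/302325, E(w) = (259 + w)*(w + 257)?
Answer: 1417505181/1869761454565576 ≈ 7.5812e-7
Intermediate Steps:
E(w) = (257 + w)*(259 + w) (E(w) = (259 + w)*(257 + w) = (257 + w)*(259 + w))
j = 16357366168/7087525905 (j = 400644*(1/234434) + 181070*(1/302325) = 200322/117217 + 36214/60465 = 16357366168/7087525905 ≈ 2.3079)
1/(E(498)*j) = 1/((66563 + 498² + 516*498)*(16357366168/7087525905)) = (7087525905/16357366168)/(66563 + 248004 + 256968) = (7087525905/16357366168)/571535 = (1/571535)*(7087525905/16357366168) = 1417505181/1869761454565576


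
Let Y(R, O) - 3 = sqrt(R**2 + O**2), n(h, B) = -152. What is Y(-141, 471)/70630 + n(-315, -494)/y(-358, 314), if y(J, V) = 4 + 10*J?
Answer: 1343311/31571610 + 3*sqrt(26858)/70630 ≈ 0.049509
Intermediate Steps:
Y(R, O) = 3 + sqrt(O**2 + R**2) (Y(R, O) = 3 + sqrt(R**2 + O**2) = 3 + sqrt(O**2 + R**2))
Y(-141, 471)/70630 + n(-315, -494)/y(-358, 314) = (3 + sqrt(471**2 + (-141)**2))/70630 - 152/(4 + 10*(-358)) = (3 + sqrt(221841 + 19881))*(1/70630) - 152/(4 - 3580) = (3 + sqrt(241722))*(1/70630) - 152/(-3576) = (3 + 3*sqrt(26858))*(1/70630) - 152*(-1/3576) = (3/70630 + 3*sqrt(26858)/70630) + 19/447 = 1343311/31571610 + 3*sqrt(26858)/70630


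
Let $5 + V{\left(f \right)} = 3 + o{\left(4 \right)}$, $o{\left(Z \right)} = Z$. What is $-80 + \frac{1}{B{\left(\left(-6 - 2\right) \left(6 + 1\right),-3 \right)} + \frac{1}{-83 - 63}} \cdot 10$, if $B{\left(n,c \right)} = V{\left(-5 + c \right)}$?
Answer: $- \frac{21820}{291} \approx -74.983$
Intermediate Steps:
$V{\left(f \right)} = 2$ ($V{\left(f \right)} = -5 + \left(3 + 4\right) = -5 + 7 = 2$)
$B{\left(n,c \right)} = 2$
$-80 + \frac{1}{B{\left(\left(-6 - 2\right) \left(6 + 1\right),-3 \right)} + \frac{1}{-83 - 63}} \cdot 10 = -80 + \frac{1}{2 + \frac{1}{-83 - 63}} \cdot 10 = -80 + \frac{1}{2 + \frac{1}{-146}} \cdot 10 = -80 + \frac{1}{2 - \frac{1}{146}} \cdot 10 = -80 + \frac{1}{\frac{291}{146}} \cdot 10 = -80 + \frac{146}{291} \cdot 10 = -80 + \frac{1460}{291} = - \frac{21820}{291}$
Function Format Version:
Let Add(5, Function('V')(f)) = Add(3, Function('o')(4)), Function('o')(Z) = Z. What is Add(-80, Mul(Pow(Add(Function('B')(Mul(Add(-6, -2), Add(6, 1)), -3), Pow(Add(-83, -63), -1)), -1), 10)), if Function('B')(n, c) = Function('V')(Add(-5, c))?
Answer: Rational(-21820, 291) ≈ -74.983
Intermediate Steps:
Function('V')(f) = 2 (Function('V')(f) = Add(-5, Add(3, 4)) = Add(-5, 7) = 2)
Function('B')(n, c) = 2
Add(-80, Mul(Pow(Add(Function('B')(Mul(Add(-6, -2), Add(6, 1)), -3), Pow(Add(-83, -63), -1)), -1), 10)) = Add(-80, Mul(Pow(Add(2, Pow(Add(-83, -63), -1)), -1), 10)) = Add(-80, Mul(Pow(Add(2, Pow(-146, -1)), -1), 10)) = Add(-80, Mul(Pow(Add(2, Rational(-1, 146)), -1), 10)) = Add(-80, Mul(Pow(Rational(291, 146), -1), 10)) = Add(-80, Mul(Rational(146, 291), 10)) = Add(-80, Rational(1460, 291)) = Rational(-21820, 291)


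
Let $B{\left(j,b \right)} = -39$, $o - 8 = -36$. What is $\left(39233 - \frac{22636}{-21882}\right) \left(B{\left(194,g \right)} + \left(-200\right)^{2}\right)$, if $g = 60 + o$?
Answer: $\frac{17153641716731}{10941} \approx 1.5678 \cdot 10^{9}$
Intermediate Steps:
$o = -28$ ($o = 8 - 36 = -28$)
$g = 32$ ($g = 60 - 28 = 32$)
$\left(39233 - \frac{22636}{-21882}\right) \left(B{\left(194,g \right)} + \left(-200\right)^{2}\right) = \left(39233 - \frac{22636}{-21882}\right) \left(-39 + \left(-200\right)^{2}\right) = \left(39233 - - \frac{11318}{10941}\right) \left(-39 + 40000\right) = \left(39233 + \frac{11318}{10941}\right) 39961 = \frac{429259571}{10941} \cdot 39961 = \frac{17153641716731}{10941}$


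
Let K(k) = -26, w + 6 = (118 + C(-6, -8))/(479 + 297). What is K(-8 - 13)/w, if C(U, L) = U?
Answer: 1261/284 ≈ 4.4401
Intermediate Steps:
w = -568/97 (w = -6 + (118 - 6)/(479 + 297) = -6 + 112/776 = -6 + 112*(1/776) = -6 + 14/97 = -568/97 ≈ -5.8557)
K(-8 - 13)/w = -26/(-568/97) = -26*(-97/568) = 1261/284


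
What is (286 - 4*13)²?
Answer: 54756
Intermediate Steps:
(286 - 4*13)² = (286 - 52)² = 234² = 54756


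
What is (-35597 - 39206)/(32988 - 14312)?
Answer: -74803/18676 ≈ -4.0053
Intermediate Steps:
(-35597 - 39206)/(32988 - 14312) = -74803/18676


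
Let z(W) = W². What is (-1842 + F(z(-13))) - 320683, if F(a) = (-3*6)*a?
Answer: -325567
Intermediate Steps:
F(a) = -18*a
(-1842 + F(z(-13))) - 320683 = (-1842 - 18*(-13)²) - 320683 = (-1842 - 18*169) - 320683 = (-1842 - 3042) - 320683 = -4884 - 320683 = -325567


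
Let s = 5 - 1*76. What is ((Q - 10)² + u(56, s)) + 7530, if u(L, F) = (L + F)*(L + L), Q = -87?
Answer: 15259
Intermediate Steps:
s = -71 (s = 5 - 76 = -71)
u(L, F) = 2*L*(F + L) (u(L, F) = (F + L)*(2*L) = 2*L*(F + L))
((Q - 10)² + u(56, s)) + 7530 = ((-87 - 10)² + 2*56*(-71 + 56)) + 7530 = ((-97)² + 2*56*(-15)) + 7530 = (9409 - 1680) + 7530 = 7729 + 7530 = 15259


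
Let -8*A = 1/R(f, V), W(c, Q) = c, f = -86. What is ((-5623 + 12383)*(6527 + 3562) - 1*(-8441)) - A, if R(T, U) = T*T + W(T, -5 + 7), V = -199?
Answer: 3988925536881/58480 ≈ 6.8210e+7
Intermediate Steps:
R(T, U) = T + T² (R(T, U) = T*T + T = T² + T = T + T²)
A = -1/58480 (A = -(-1/(86*(1 - 86)))/8 = -1/(8*((-86*(-85)))) = -⅛/7310 = -⅛*1/7310 = -1/58480 ≈ -1.7100e-5)
((-5623 + 12383)*(6527 + 3562) - 1*(-8441)) - A = ((-5623 + 12383)*(6527 + 3562) - 1*(-8441)) - 1*(-1/58480) = (6760*10089 + 8441) + 1/58480 = (68201640 + 8441) + 1/58480 = 68210081 + 1/58480 = 3988925536881/58480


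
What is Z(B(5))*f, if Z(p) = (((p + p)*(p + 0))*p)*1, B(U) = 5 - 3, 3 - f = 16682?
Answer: -266864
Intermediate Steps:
f = -16679 (f = 3 - 1*16682 = 3 - 16682 = -16679)
B(U) = 2
Z(p) = 2*p³ (Z(p) = (((2*p)*p)*p)*1 = ((2*p²)*p)*1 = (2*p³)*1 = 2*p³)
Z(B(5))*f = (2*2³)*(-16679) = (2*8)*(-16679) = 16*(-16679) = -266864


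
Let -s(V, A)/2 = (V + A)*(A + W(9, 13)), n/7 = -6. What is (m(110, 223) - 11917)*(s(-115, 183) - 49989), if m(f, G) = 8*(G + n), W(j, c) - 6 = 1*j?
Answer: 805244073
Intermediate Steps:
n = -42 (n = 7*(-6) = -42)
W(j, c) = 6 + j (W(j, c) = 6 + 1*j = 6 + j)
s(V, A) = -2*(15 + A)*(A + V) (s(V, A) = -2*(V + A)*(A + (6 + 9)) = -2*(A + V)*(A + 15) = -2*(A + V)*(15 + A) = -2*(15 + A)*(A + V))
m(f, G) = -336 + 8*G (m(f, G) = 8*(G - 42) = 8*(-42 + G) = -336 + 8*G)
(m(110, 223) - 11917)*(s(-115, 183) - 49989) = ((-336 + 8*223) - 11917)*((-30*183 - 30*(-115) - 2*183² - 2*183*(-115)) - 49989) = ((-336 + 1784) - 11917)*((-5490 + 3450 - 2*33489 + 42090) - 49989) = (1448 - 11917)*((-5490 + 3450 - 66978 + 42090) - 49989) = -10469*(-26928 - 49989) = -10469*(-76917) = 805244073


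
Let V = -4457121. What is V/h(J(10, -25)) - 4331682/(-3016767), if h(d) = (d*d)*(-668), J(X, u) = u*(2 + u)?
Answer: 323376850954269/222091872567500 ≈ 1.4560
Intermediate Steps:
h(d) = -668*d² (h(d) = d²*(-668) = -668*d²)
V/h(J(10, -25)) - 4331682/(-3016767) = -4457121*(-1/(417500*(2 - 25)²)) - 4331682/(-3016767) = -4457121/((-668*(-25*(-23))²)) - 4331682*(-1/3016767) = -4457121/((-668*575²)) + 1443894/1005589 = -4457121/((-668*330625)) + 1443894/1005589 = -4457121/(-220857500) + 1443894/1005589 = -4457121*(-1/220857500) + 1443894/1005589 = 4457121/220857500 + 1443894/1005589 = 323376850954269/222091872567500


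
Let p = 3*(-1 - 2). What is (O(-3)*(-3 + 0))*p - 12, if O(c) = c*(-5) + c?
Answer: 312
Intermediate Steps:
O(c) = -4*c (O(c) = -5*c + c = -4*c)
p = -9 (p = 3*(-3) = -9)
(O(-3)*(-3 + 0))*p - 12 = ((-4*(-3))*(-3 + 0))*(-9) - 12 = (12*(-3))*(-9) - 12 = -36*(-9) - 12 = 324 - 12 = 312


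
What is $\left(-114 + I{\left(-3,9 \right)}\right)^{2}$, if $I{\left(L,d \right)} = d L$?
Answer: $19881$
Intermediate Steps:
$I{\left(L,d \right)} = L d$
$\left(-114 + I{\left(-3,9 \right)}\right)^{2} = \left(-114 - 27\right)^{2} = \left(-141\right)^{2} = 19881$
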